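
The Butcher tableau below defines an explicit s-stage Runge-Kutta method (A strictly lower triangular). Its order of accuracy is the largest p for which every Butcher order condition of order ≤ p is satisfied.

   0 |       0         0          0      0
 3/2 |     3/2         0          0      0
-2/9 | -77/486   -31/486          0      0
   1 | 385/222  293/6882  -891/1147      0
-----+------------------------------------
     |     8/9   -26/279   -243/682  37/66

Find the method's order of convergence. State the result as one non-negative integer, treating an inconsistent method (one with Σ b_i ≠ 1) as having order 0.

4

b = (8/9, -26/279, -243/682, 37/66)
c = (0, 3/2, -2/9, 1)
Ac = (0, 0, -31/324, 35/148)
Σ b_i: 8/9·1 + (-26/279)·1 + (-243/682)·1 + 37/66·1 = 1 ✓
b·c: (-26/279)·3/2 + (-243/682)·(-2/9) + 37/66·1 = 1/2 ✓
b·c²: (-26/279)·9/4 + (-243/682)·4/81 + 37/66·1 = 1/3 ✓
b·Ac: (-243/682)·(-31/324) + 37/66·35/148 = 1/6 ✓
b·c³: (-26/279)·27/8 + (-243/682)·(-8/729) + 37/66·1 = 1/4 ✓
b·(c∘Ac): (-243/682)·31/1458 + 37/66·35/148 = 1/8 ✓
b·Ac²: (-243/682)·(-31/216) + 37/66·17/296 = 1/12 ✓
b·A²c: 37/66·11/148 = 1/24 ✓; 4 stages ⇒ order 4.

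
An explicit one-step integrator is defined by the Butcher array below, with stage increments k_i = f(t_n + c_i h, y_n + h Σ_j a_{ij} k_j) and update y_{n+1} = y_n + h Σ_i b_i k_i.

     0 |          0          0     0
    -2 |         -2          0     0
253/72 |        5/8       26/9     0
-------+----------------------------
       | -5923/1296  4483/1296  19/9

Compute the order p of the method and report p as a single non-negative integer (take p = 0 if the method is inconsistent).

2

b = (-5923/1296, 4483/1296, 19/9)
c = (0, -2, 253/72)
Ac = (0, 0, -52/9)
Σ b_i: (-5923/1296)·1 + 4483/1296·1 + 19/9·1 = 1 ✓
b·c: 4483/1296·(-2) + 19/9·253/72 = 1/2 ✓
b·c²: 4483/1296·4 + 19/9·64009/5184 = 1861723/46656 ≠ 1/3 ⇒ order 2.
b·Ac: 19/9·(-52/9) = -988/81 ≠ 1/6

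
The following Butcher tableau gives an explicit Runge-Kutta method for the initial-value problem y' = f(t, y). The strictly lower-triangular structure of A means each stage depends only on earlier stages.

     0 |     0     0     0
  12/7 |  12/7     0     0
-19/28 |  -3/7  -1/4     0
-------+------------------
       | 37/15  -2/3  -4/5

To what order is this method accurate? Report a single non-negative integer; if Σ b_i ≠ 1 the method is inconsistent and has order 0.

b = (37/15, -2/3, -4/5)
c = (0, 12/7, -19/28)
Ac = (0, 0, -3/7)
Σ b_i: 37/15·1 + (-2/3)·1 + (-4/5)·1 = 1 ✓
b·c: (-2/3)·12/7 + (-4/5)·(-19/28) = -3/5 ≠ 1/2 ⇒ order 1.

1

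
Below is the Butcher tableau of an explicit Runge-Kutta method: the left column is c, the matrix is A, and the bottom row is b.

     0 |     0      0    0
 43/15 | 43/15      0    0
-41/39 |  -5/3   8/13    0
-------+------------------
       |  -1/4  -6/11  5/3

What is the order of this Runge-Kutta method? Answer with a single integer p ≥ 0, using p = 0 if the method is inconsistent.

b = (-1/4, -6/11, 5/3)
c = (0, 43/15, -41/39)
Ac = (0, 0, 344/195)
Σ b_i: (-1/4)·1 + (-6/11)·1 + 5/3·1 = 115/132 ≠ 1 ⇒ order 0.

0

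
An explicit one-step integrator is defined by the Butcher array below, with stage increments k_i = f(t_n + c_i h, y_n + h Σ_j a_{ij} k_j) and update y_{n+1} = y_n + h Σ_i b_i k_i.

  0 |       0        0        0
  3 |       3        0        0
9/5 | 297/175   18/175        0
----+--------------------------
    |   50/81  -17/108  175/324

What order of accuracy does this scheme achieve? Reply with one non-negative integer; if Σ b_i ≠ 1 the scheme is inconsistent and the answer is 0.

b = (50/81, -17/108, 175/324)
c = (0, 3, 9/5)
Ac = (0, 0, 54/175)
Σ b_i: 50/81·1 + (-17/108)·1 + 175/324·1 = 1 ✓
b·c: (-17/108)·3 + 175/324·9/5 = 1/2 ✓
b·c²: (-17/108)·9 + 175/324·81/25 = 1/3 ✓
b·Ac: 175/324·54/175 = 1/6 ✓; 3 stages ⇒ order 3.

3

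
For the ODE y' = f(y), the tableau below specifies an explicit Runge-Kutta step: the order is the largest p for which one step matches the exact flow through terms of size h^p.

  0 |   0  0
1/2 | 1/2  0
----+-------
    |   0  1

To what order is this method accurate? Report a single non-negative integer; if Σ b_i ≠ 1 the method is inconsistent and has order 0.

b = (0, 1)
c = (0, 1/2)
Σ b_i: 1·1 = 1 ✓
b·c: 1·1/2 = 1/2 ✓; 2 stages ⇒ order 2.

2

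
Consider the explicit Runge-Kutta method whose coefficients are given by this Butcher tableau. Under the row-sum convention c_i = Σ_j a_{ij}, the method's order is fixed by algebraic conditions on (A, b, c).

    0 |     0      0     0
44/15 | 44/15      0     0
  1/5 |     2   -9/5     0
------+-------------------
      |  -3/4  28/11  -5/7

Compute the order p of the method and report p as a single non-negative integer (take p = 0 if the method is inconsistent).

0

b = (-3/4, 28/11, -5/7)
c = (0, 44/15, 1/5)
Ac = (0, 0, -132/25)
Σ b_i: (-3/4)·1 + 28/11·1 + (-5/7)·1 = 333/308 ≠ 1 ⇒ order 0.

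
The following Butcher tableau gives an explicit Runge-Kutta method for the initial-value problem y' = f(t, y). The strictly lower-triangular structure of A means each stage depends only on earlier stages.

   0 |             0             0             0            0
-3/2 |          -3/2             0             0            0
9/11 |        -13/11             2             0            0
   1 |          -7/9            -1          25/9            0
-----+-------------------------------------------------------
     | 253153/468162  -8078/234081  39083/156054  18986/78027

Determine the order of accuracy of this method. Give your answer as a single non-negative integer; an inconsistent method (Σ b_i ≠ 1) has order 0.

b = (253153/468162, -8078/234081, 39083/156054, 18986/78027)
c = (0, -3/2, 9/11, 1)
Ac = (0, 0, -3, 83/22)
Σ b_i: 253153/468162·1 + (-8078/234081)·1 + 39083/156054·1 + 18986/78027·1 = 1 ✓
b·c: (-8078/234081)·(-3/2) + 39083/156054·9/11 + 18986/78027·1 = 1/2 ✓
b·c²: (-8078/234081)·9/4 + 39083/156054·81/121 + 18986/78027·1 = 1/3 ✓
b·Ac: 39083/156054·(-3) + 18986/78027·83/22 = 1/6 ✓
b·c³: (-8078/234081)·(-27/8) + 39083/156054·729/1331 + 18986/78027·1 = 1706179/3433188 ≠ 1/4 ⇒ order 3.
b·(c∘Ac): 39083/156054·(-27/11) + 18986/78027·83/22 = 47327/156054 ≠ 1/8
b·Ac²: 39083/156054·9/2 + 18986/78027·(-189/484) = 1181001/1144396 ≠ 1/12
b·A²c: 18986/78027·(-25/3) = -474650/234081 ≠ 1/24

3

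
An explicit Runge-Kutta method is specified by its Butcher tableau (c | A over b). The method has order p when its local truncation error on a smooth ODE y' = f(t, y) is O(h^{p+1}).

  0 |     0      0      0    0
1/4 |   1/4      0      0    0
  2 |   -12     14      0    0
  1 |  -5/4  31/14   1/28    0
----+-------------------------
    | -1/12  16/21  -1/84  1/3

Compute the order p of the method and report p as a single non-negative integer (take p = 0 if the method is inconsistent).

4

b = (-1/12, 16/21, -1/84, 1/3)
c = (0, 1/4, 2, 1)
Ac = (0, 0, 7/2, 5/8)
Σ b_i: (-1/12)·1 + 16/21·1 + (-1/84)·1 + 1/3·1 = 1 ✓
b·c: 16/21·1/4 + (-1/84)·2 + 1/3·1 = 1/2 ✓
b·c²: 16/21·1/16 + (-1/84)·4 + 1/3·1 = 1/3 ✓
b·Ac: (-1/84)·7/2 + 1/3·5/8 = 1/6 ✓
b·c³: 16/21·1/64 + (-1/84)·8 + 1/3·1 = 1/4 ✓
b·(c∘Ac): (-1/84)·7 + 1/3·5/8 = 1/8 ✓
b·Ac²: (-1/84)·7/8 + 1/3·9/32 = 1/12 ✓
b·A²c: 1/3·1/8 = 1/24 ✓; 4 stages ⇒ order 4.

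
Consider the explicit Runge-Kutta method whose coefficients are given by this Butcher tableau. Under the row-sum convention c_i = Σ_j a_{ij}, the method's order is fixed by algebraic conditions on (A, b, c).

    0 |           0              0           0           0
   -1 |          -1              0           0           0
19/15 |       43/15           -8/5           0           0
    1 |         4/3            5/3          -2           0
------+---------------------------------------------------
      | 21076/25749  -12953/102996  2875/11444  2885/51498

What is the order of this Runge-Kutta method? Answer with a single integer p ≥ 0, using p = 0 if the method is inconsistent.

b = (21076/25749, -12953/102996, 2875/11444, 2885/51498)
c = (0, -1, 19/15, 1)
Ac = (0, 0, 8/5, -21/5)
Σ b_i: 21076/25749·1 + (-12953/102996)·1 + 2875/11444·1 + 2885/51498·1 = 1 ✓
b·c: (-12953/102996)·(-1) + 2875/11444·19/15 + 2885/51498·1 = 1/2 ✓
b·c²: (-12953/102996)·1 + 2875/11444·361/225 + 2885/51498·1 = 1/3 ✓
b·Ac: 2875/11444·8/5 + 2885/51498·(-21/5) = 1/6 ✓
b·c³: (-12953/102996)·(-1) + 2875/11444·6859/3375 + 2885/51498·1 = 106963/154494 ≠ 1/4 ⇒ order 3.
b·(c∘Ac): 2875/11444·152/75 + 2885/51498·(-21/5) = 1567/5722 ≠ 1/8
b·Ac²: 2875/11444·(-8/5) + 2885/51498·(-347/225) = -1131719/2317410 ≠ 1/12
b·A²c: 2885/51498·(-16/5) = -4616/25749 ≠ 1/24

3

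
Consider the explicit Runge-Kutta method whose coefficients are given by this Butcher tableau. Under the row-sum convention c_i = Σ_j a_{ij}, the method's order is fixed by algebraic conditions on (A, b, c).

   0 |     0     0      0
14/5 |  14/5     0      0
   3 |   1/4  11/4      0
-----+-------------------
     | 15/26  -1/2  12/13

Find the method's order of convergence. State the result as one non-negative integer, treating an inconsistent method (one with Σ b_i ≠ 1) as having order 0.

1

b = (15/26, -1/2, 12/13)
c = (0, 14/5, 3)
Ac = (0, 0, 77/10)
Σ b_i: 15/26·1 + (-1/2)·1 + 12/13·1 = 1 ✓
b·c: (-1/2)·14/5 + 12/13·3 = 89/65 ≠ 1/2 ⇒ order 1.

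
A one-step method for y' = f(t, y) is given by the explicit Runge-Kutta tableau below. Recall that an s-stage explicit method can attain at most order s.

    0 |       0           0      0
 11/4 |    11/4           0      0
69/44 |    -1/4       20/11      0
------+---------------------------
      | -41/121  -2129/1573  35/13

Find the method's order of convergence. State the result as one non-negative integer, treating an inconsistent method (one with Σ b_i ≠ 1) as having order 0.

b = (-41/121, -2129/1573, 35/13)
c = (0, 11/4, 69/44)
Ac = (0, 0, 5)
Σ b_i: (-41/121)·1 + (-2129/1573)·1 + 35/13·1 = 1 ✓
b·c: (-2129/1573)·11/4 + 35/13·69/44 = 1/2 ✓
b·c²: (-2129/1573)·121/16 + 35/13·4761/1936 = -3499/968 ≠ 1/3 ⇒ order 2.
b·Ac: 35/13·5 = 175/13 ≠ 1/6

2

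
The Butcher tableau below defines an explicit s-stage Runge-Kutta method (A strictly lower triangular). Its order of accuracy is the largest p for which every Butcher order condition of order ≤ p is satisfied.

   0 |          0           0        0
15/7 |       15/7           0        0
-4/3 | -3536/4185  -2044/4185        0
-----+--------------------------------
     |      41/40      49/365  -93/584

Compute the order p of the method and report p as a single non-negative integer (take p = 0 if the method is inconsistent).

b = (41/40, 49/365, -93/584)
c = (0, 15/7, -4/3)
Ac = (0, 0, -292/279)
Σ b_i: 41/40·1 + 49/365·1 + (-93/584)·1 = 1 ✓
b·c: 49/365·15/7 + (-93/584)·(-4/3) = 1/2 ✓
b·c²: 49/365·225/49 + (-93/584)·16/9 = 1/3 ✓
b·Ac: (-93/584)·(-292/279) = 1/6 ✓; 3 stages ⇒ order 3.

3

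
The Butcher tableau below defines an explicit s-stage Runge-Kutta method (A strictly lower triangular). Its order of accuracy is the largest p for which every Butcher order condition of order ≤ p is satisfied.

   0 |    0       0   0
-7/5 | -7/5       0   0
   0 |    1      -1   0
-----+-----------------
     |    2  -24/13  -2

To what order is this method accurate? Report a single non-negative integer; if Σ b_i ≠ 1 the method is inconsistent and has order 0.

0

b = (2, -24/13, -2)
c = (0, -7/5, 0)
Ac = (0, 0, 7/5)
Σ b_i: 2·1 + (-24/13)·1 + (-2)·1 = -24/13 ≠ 1 ⇒ order 0.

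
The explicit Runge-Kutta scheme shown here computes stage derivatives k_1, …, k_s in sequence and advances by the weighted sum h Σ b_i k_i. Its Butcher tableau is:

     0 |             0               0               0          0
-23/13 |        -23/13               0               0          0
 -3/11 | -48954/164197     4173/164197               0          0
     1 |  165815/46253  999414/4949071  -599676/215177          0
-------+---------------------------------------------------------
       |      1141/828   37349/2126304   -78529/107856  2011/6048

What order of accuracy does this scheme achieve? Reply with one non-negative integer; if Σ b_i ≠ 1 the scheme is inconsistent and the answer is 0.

b = (1141/828, 37349/2126304, -78529/107856, 2011/6048)
c = (0, -23/13, -3/11, 1)
Ac = (0, 0, -321/7139, 810/2011)
Σ b_i: 1141/828·1 + 37349/2126304·1 + (-78529/107856)·1 + 2011/6048·1 = 1 ✓
b·c: 37349/2126304·(-23/13) + (-78529/107856)·(-3/11) + 2011/6048·1 = 1/2 ✓
b·c²: 37349/2126304·529/169 + (-78529/107856)·9/121 + 2011/6048·1 = 1/3 ✓
b·Ac: (-78529/107856)·(-321/7139) + 2011/6048·810/2011 = 1/6 ✓
b·c³: 37349/2126304·(-12167/2197) + (-78529/107856)·(-27/1331) + 2011/6048·1 = 1/4 ✓
b·(c∘Ac): (-78529/107856)·963/78529 + 2011/6048·810/2011 = 1/8 ✓
b·Ac²: (-78529/107856)·7383/92807 + 2011/6048·11106/26143 = 1/12 ✓
b·A²c: 2011/6048·252/2011 = 1/24 ✓; 4 stages ⇒ order 4.

4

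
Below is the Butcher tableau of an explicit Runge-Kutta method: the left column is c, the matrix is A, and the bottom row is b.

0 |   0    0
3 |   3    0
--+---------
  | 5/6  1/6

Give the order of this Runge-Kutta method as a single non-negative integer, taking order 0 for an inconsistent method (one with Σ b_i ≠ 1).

2

b = (5/6, 1/6)
c = (0, 3)
Σ b_i: 5/6·1 + 1/6·1 = 1 ✓
b·c: 1/6·3 = 1/2 ✓; 2 stages ⇒ order 2.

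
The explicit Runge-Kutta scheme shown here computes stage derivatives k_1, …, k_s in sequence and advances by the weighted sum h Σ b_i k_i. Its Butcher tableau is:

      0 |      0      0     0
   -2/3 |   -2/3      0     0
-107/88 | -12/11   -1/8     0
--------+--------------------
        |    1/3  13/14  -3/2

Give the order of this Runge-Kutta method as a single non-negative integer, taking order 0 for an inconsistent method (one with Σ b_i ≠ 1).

0

b = (1/3, 13/14, -3/2)
c = (0, -2/3, -107/88)
Ac = (0, 0, 1/12)
Σ b_i: 1/3·1 + 13/14·1 + (-3/2)·1 = -5/21 ≠ 1 ⇒ order 0.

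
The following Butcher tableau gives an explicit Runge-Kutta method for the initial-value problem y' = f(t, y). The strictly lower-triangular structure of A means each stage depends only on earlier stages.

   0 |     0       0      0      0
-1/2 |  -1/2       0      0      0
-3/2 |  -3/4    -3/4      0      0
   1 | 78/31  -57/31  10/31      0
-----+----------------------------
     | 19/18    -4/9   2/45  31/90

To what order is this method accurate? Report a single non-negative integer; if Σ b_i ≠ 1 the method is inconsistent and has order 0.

4

b = (19/18, -4/9, 2/45, 31/90)
c = (0, -1/2, -3/2, 1)
Ac = (0, 0, 3/8, 27/62)
Σ b_i: 19/18·1 + (-4/9)·1 + 2/45·1 + 31/90·1 = 1 ✓
b·c: (-4/9)·(-1/2) + 2/45·(-3/2) + 31/90·1 = 1/2 ✓
b·c²: (-4/9)·1/4 + 2/45·9/4 + 31/90·1 = 1/3 ✓
b·Ac: 2/45·3/8 + 31/90·27/62 = 1/6 ✓
b·c³: (-4/9)·(-1/8) + 2/45·(-27/8) + 31/90·1 = 1/4 ✓
b·(c∘Ac): 2/45·(-9/16) + 31/90·27/62 = 1/8 ✓
b·Ac²: 2/45·(-3/16) + 31/90·33/124 = 1/12 ✓
b·A²c: 31/90·15/124 = 1/24 ✓; 4 stages ⇒ order 4.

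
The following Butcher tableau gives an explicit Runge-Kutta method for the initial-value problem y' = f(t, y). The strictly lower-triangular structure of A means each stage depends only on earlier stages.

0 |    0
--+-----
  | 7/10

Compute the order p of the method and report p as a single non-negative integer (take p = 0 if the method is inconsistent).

0

b = (7/10)
c = (0)
Σ b_i: 7/10·1 = 7/10 ≠ 1 ⇒ order 0.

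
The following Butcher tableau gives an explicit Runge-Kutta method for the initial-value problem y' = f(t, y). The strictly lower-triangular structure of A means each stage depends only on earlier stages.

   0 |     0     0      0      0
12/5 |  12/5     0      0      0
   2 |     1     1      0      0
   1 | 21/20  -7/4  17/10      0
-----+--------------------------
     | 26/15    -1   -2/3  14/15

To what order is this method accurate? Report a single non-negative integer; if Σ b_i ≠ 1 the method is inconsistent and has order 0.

b = (26/15, -1, -2/3, 14/15)
c = (0, 12/5, 2, 1)
Ac = (0, 0, 12/5, -4/5)
Σ b_i: 26/15·1 + (-1)·1 + (-2/3)·1 + 14/15·1 = 1 ✓
b·c: (-1)·12/5 + (-2/3)·2 + 14/15·1 = -14/5 ≠ 1/2 ⇒ order 1.

1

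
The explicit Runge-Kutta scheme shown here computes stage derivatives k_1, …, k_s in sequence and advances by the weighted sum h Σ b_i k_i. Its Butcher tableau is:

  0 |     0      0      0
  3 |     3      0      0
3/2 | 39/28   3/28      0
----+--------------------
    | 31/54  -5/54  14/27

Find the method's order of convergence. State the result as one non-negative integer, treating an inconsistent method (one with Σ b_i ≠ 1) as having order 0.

3

b = (31/54, -5/54, 14/27)
c = (0, 3, 3/2)
Ac = (0, 0, 9/28)
Σ b_i: 31/54·1 + (-5/54)·1 + 14/27·1 = 1 ✓
b·c: (-5/54)·3 + 14/27·3/2 = 1/2 ✓
b·c²: (-5/54)·9 + 14/27·9/4 = 1/3 ✓
b·Ac: 14/27·9/28 = 1/6 ✓; 3 stages ⇒ order 3.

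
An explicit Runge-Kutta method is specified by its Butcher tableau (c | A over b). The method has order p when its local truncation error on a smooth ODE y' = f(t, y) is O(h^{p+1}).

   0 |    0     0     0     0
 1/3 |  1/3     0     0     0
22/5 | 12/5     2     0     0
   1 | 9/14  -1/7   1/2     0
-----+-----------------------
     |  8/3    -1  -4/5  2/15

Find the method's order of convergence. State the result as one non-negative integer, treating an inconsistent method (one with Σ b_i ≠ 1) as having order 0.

b = (8/3, -1, -4/5, 2/15)
c = (0, 1/3, 22/5, 1)
Ac = (0, 0, 2/3, 226/105)
Σ b_i: 8/3·1 + (-1)·1 + (-4/5)·1 + 2/15·1 = 1 ✓
b·c: (-1)·1/3 + (-4/5)·22/5 + 2/15·1 = -93/25 ≠ 1/2 ⇒ order 1.

1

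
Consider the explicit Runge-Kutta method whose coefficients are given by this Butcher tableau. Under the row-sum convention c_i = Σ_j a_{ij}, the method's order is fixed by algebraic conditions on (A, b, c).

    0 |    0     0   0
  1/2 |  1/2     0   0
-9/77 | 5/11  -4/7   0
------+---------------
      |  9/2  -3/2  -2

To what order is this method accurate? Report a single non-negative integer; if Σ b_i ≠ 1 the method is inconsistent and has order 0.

b = (9/2, -3/2, -2)
c = (0, 1/2, -9/77)
Ac = (0, 0, -2/7)
Σ b_i: 9/2·1 + (-3/2)·1 + (-2)·1 = 1 ✓
b·c: (-3/2)·1/2 + (-2)·(-9/77) = -159/308 ≠ 1/2 ⇒ order 1.

1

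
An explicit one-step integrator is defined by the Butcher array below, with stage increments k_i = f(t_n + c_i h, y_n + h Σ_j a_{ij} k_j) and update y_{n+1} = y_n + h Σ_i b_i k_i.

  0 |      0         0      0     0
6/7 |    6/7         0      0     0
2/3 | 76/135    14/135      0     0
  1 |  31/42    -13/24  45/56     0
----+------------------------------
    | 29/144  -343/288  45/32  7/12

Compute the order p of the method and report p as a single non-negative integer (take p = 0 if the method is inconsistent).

4

b = (29/144, -343/288, 45/32, 7/12)
c = (0, 6/7, 2/3, 1)
Ac = (0, 0, 4/45, 1/14)
Σ b_i: 29/144·1 + (-343/288)·1 + 45/32·1 + 7/12·1 = 1 ✓
b·c: (-343/288)·6/7 + 45/32·2/3 + 7/12·1 = 1/2 ✓
b·c²: (-343/288)·36/49 + 45/32·4/9 + 7/12·1 = 1/3 ✓
b·Ac: 45/32·4/45 + 7/12·1/14 = 1/6 ✓
b·c³: (-343/288)·216/343 + 45/32·8/27 + 7/12·1 = 1/4 ✓
b·(c∘Ac): 45/32·8/135 + 7/12·1/14 = 1/8 ✓
b·Ac²: 45/32·8/105 + 7/12·(-2/49) = 1/12 ✓
b·A²c: 7/12·1/14 = 1/24 ✓; 4 stages ⇒ order 4.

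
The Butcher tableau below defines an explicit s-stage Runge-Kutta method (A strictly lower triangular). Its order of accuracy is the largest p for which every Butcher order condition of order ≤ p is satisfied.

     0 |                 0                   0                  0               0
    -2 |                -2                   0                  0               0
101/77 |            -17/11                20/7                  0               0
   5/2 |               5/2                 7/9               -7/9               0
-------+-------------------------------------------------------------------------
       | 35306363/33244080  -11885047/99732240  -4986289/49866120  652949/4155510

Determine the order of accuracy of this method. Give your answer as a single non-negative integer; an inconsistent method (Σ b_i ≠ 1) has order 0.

b = (35306363/33244080, -11885047/99732240, -4986289/49866120, 652949/4155510)
c = (0, -2, 101/77, 5/2)
Ac = (0, 0, -40/7, -85/33)
Σ b_i: 35306363/33244080·1 + (-11885047/99732240)·1 + (-4986289/49866120)·1 + 652949/4155510·1 = 1 ✓
b·c: (-11885047/99732240)·(-2) + (-4986289/49866120)·101/77 + 652949/4155510·5/2 = 1/2 ✓
b·c²: (-11885047/99732240)·4 + (-4986289/49866120)·10201/5929 + 652949/4155510·25/4 = 1/3 ✓
b·Ac: (-4986289/49866120)·(-40/7) + 652949/4155510·(-85/33) = 1/6 ✓
b·c³: (-11885047/99732240)·(-8) + (-4986289/49866120)·1030301/456533 + 652949/4155510·125/8 = 1629475003/511958832 ≠ 1/4 ⇒ order 3.
b·(c∘Ac): (-4986289/49866120)·(-4040/539) + 652949/4155510·(-425/66) = -436037/1662204 ≠ 1/8
b·Ac²: (-4986289/49866120)·80/7 + 652949/4155510·4505/2541 = -165914257/191984562 ≠ 1/12
b·A²c: 652949/4155510·40/9 = 2611796/3739959 ≠ 1/24

3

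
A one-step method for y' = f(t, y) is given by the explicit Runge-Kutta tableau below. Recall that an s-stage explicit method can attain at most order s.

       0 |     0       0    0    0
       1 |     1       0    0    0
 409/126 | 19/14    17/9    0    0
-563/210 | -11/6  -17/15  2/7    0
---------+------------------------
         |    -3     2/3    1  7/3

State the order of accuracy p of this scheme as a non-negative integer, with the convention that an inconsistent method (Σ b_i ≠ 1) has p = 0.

1

b = (-3, 2/3, 1, 7/3)
c = (0, 1, 409/126, -563/210)
Ac = (0, 0, 17/9, -454/2205)
Σ b_i: (-3)·1 + 2/3·1 + 1·1 + 7/3·1 = 1 ✓
b·c: 2/3·1 + 1·409/126 + 7/3·(-563/210) = -82/35 ≠ 1/2 ⇒ order 1.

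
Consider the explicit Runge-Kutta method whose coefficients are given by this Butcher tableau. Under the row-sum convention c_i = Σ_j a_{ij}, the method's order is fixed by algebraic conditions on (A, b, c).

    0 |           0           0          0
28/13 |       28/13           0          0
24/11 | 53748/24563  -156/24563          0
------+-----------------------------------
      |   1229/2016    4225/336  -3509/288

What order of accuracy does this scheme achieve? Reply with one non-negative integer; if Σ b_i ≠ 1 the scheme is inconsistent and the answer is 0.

b = (1229/2016, 4225/336, -3509/288)
c = (0, 28/13, 24/11)
Ac = (0, 0, -48/3509)
Σ b_i: 1229/2016·1 + 4225/336·1 + (-3509/288)·1 = 1 ✓
b·c: 4225/336·28/13 + (-3509/288)·24/11 = 1/2 ✓
b·c²: 4225/336·784/169 + (-3509/288)·576/121 = 1/3 ✓
b·Ac: (-3509/288)·(-48/3509) = 1/6 ✓; 3 stages ⇒ order 3.

3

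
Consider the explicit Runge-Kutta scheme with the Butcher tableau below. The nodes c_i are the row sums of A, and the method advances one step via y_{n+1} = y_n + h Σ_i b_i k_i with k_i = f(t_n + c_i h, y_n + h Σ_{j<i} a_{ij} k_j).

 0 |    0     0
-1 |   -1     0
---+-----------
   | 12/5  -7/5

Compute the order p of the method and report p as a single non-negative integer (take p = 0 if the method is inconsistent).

1

b = (12/5, -7/5)
c = (0, -1)
Σ b_i: 12/5·1 + (-7/5)·1 = 1 ✓
b·c: (-7/5)·(-1) = 7/5 ≠ 1/2 ⇒ order 1.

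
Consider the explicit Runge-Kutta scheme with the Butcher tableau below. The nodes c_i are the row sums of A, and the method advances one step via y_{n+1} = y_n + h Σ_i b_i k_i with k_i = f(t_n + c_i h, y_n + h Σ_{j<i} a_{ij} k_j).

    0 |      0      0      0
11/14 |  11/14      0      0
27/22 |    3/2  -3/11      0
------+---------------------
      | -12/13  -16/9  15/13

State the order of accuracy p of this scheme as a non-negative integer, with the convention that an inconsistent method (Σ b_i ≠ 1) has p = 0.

0

b = (-12/13, -16/9, 15/13)
c = (0, 11/14, 27/22)
Ac = (0, 0, -3/14)
Σ b_i: (-12/13)·1 + (-16/9)·1 + 15/13·1 = -181/117 ≠ 1 ⇒ order 0.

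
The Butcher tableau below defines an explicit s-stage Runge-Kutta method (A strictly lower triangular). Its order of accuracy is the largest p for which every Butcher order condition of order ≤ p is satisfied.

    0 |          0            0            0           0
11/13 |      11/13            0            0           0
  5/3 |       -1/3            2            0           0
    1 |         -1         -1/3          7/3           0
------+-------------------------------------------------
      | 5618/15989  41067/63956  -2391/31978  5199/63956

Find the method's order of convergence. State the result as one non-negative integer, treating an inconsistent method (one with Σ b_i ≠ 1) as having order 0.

b = (5618/15989, 41067/63956, -2391/31978, 5199/63956)
c = (0, 11/13, 5/3, 1)
Ac = (0, 0, 22/13, 422/117)
Σ b_i: 5618/15989·1 + 41067/63956·1 + (-2391/31978)·1 + 5199/63956·1 = 1 ✓
b·c: 41067/63956·11/13 + (-2391/31978)·5/3 + 5199/63956·1 = 1/2 ✓
b·c²: 41067/63956·121/169 + (-2391/31978)·25/9 + 5199/63956·1 = 1/3 ✓
b·Ac: (-2391/31978)·22/13 + 5199/63956·422/117 = 1/6 ✓
b·c³: 41067/63956·1331/2197 + (-2391/31978)·125/27 + 5199/63956·1 = 464465/3741426 ≠ 1/4 ⇒ order 3.
b·(c∘Ac): (-2391/31978)·110/39 + 5199/63956·422/117 = 102653/1247142 ≠ 1/8
b·Ac²: (-2391/31978)·242/169 + 5199/63956·28486/4563 = 1498117/3741426 ≠ 1/12
b·A²c: 5199/63956·154/39 = 133441/415714 ≠ 1/24

3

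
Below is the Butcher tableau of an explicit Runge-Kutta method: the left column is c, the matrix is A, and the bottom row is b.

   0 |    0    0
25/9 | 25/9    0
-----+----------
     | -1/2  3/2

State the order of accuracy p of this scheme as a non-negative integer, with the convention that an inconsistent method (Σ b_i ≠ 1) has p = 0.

b = (-1/2, 3/2)
c = (0, 25/9)
Σ b_i: (-1/2)·1 + 3/2·1 = 1 ✓
b·c: 3/2·25/9 = 25/6 ≠ 1/2 ⇒ order 1.

1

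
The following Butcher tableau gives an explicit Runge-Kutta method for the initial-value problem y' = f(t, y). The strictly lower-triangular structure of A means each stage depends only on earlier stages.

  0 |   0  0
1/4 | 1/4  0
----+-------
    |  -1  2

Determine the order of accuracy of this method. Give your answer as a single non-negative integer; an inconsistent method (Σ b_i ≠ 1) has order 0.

2

b = (-1, 2)
c = (0, 1/4)
Σ b_i: (-1)·1 + 2·1 = 1 ✓
b·c: 2·1/4 = 1/2 ✓; 2 stages ⇒ order 2.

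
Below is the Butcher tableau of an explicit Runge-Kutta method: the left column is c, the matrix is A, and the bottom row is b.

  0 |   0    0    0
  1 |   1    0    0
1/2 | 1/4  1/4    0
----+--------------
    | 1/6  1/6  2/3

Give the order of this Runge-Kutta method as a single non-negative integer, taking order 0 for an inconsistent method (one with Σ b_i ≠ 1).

3

b = (1/6, 1/6, 2/3)
c = (0, 1, 1/2)
Ac = (0, 0, 1/4)
Σ b_i: 1/6·1 + 1/6·1 + 2/3·1 = 1 ✓
b·c: 1/6·1 + 2/3·1/2 = 1/2 ✓
b·c²: 1/6·1 + 2/3·1/4 = 1/3 ✓
b·Ac: 2/3·1/4 = 1/6 ✓; 3 stages ⇒ order 3.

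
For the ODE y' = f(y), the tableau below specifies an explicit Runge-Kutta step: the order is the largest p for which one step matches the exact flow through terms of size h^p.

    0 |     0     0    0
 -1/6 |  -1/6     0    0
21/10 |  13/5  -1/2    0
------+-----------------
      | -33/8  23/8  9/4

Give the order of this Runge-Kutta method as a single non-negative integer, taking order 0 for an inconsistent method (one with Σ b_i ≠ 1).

1

b = (-33/8, 23/8, 9/4)
c = (0, -1/6, 21/10)
Ac = (0, 0, 1/12)
Σ b_i: (-33/8)·1 + 23/8·1 + 9/4·1 = 1 ✓
b·c: 23/8·(-1/6) + 9/4·21/10 = 1019/240 ≠ 1/2 ⇒ order 1.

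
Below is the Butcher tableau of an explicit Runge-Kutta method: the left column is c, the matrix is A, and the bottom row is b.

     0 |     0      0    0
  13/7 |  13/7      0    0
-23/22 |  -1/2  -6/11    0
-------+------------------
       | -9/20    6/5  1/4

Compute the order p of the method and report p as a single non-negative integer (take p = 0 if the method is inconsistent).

b = (-9/20, 6/5, 1/4)
c = (0, 13/7, -23/22)
Ac = (0, 0, -78/77)
Σ b_i: (-9/20)·1 + 6/5·1 + 1/4·1 = 1 ✓
b·c: 6/5·13/7 + 1/4·(-23/22) = 6059/3080 ≠ 1/2 ⇒ order 1.

1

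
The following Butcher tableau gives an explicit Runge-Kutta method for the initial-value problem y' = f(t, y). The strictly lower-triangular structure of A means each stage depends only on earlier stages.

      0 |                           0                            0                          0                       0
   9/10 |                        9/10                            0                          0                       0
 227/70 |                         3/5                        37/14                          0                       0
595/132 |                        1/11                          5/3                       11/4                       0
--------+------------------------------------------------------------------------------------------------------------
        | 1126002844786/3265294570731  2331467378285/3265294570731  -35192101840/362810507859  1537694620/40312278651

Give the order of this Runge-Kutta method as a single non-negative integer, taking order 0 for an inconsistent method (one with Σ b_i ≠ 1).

b = (1126002844786/3265294570731, 2331467378285/3265294570731, -35192101840/362810507859, 1537694620/40312278651)
c = (0, 9/10, 227/70, 595/132)
Ac = (0, 0, 333/140, 2917/280)
Σ b_i: 1126002844786/3265294570731·1 + 2331467378285/3265294570731·1 + (-35192101840/362810507859)·1 + 1537694620/40312278651·1 = 1 ✓
b·c: 2331467378285/3265294570731·9/10 + (-35192101840/362810507859)·227/70 + 1537694620/40312278651·595/132 = 1/2 ✓
b·c²: 2331467378285/3265294570731·81/100 + (-35192101840/362810507859)·51529/4900 + 1537694620/40312278651·354025/17424 = 1/3 ✓
b·Ac: (-35192101840/362810507859)·333/140 + 1537694620/40312278651·2917/280 = 1/6 ✓
b·c³: 2331467378285/3265294570731·729/1000 + (-35192101840/362810507859)·11697083/343000 + 1537694620/40312278651·210644875/2299968 = 3381834432564319/4789098703738800 ≠ 1/4 ⇒ order 3.
b·(c∘Ac): (-35192101840/362810507859)·75591/9800 + 1537694620/40312278651·49589/1056 = 5045755799021/4837473438120 ≠ 1/8
b·Ac²: (-35192101840/362810507859)·2997/1400 + 1537694620/40312278651·593279/19600 = 1068880496687/1128743802228 ≠ 1/12
b·A²c: 1537694620/40312278651·3663/560 = 13410893793/53749704868 ≠ 1/24

3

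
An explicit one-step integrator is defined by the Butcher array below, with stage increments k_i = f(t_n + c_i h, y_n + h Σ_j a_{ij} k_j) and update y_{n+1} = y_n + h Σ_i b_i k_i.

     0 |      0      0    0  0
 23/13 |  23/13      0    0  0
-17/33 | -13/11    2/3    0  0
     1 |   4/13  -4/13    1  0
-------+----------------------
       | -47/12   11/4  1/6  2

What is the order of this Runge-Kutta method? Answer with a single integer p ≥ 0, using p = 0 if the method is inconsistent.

b = (-47/12, 11/4, 1/6, 2)
c = (0, 23/13, -17/33, 1)
Ac = (0, 0, 46/39, -5909/5577)
Σ b_i: (-47/12)·1 + 11/4·1 + 1/6·1 + 2·1 = 1 ✓
b·c: 11/4·23/13 + 1/6·(-17/33) + 2·1 = 34901/5148 ≠ 1/2 ⇒ order 1.

1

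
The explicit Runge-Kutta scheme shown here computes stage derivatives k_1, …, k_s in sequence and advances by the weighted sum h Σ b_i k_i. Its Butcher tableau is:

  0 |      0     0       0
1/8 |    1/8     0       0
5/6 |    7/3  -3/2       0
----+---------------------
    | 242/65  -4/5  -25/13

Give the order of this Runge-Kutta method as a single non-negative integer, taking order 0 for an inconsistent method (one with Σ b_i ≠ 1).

1

b = (242/65, -4/5, -25/13)
c = (0, 1/8, 5/6)
Ac = (0, 0, -3/16)
Σ b_i: 242/65·1 + (-4/5)·1 + (-25/13)·1 = 1 ✓
b·c: (-4/5)·1/8 + (-25/13)·5/6 = -332/195 ≠ 1/2 ⇒ order 1.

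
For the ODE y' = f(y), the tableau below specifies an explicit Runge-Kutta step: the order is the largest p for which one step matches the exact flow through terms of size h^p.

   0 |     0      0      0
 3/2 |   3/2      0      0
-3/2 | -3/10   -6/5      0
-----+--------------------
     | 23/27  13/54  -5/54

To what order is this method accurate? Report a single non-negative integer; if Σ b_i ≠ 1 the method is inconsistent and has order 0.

3

b = (23/27, 13/54, -5/54)
c = (0, 3/2, -3/2)
Ac = (0, 0, -9/5)
Σ b_i: 23/27·1 + 13/54·1 + (-5/54)·1 = 1 ✓
b·c: 13/54·3/2 + (-5/54)·(-3/2) = 1/2 ✓
b·c²: 13/54·9/4 + (-5/54)·9/4 = 1/3 ✓
b·Ac: (-5/54)·(-9/5) = 1/6 ✓; 3 stages ⇒ order 3.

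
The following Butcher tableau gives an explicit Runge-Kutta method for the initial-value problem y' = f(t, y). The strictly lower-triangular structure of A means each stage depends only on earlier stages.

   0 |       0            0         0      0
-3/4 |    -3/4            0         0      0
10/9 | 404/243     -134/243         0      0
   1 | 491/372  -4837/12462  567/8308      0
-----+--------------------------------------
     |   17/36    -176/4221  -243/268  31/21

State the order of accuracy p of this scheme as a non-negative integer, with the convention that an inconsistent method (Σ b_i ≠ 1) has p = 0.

b = (17/36, -176/4221, -243/268, 31/21)
c = (0, -3/4, 10/9, 1)
Ac = (0, 0, 67/162, 91/248)
Σ b_i: 17/36·1 + (-176/4221)·1 + (-243/268)·1 + 31/21·1 = 1 ✓
b·c: (-176/4221)·(-3/4) + (-243/268)·10/9 + 31/21·1 = 1/2 ✓
b·c²: (-176/4221)·9/16 + (-243/268)·100/81 + 31/21·1 = 1/3 ✓
b·Ac: (-243/268)·67/162 + 31/21·91/248 = 1/6 ✓
b·c³: (-176/4221)·(-27/64) + (-243/268)·1000/729 + 31/21·1 = 1/4 ✓
b·(c∘Ac): (-243/268)·335/729 + 31/21·91/248 = 1/8 ✓
b·Ac²: (-243/268)·(-67/216) + 31/21·(-133/992) = 1/12 ✓
b·A²c: 31/21·7/248 = 1/24 ✓; 4 stages ⇒ order 4.

4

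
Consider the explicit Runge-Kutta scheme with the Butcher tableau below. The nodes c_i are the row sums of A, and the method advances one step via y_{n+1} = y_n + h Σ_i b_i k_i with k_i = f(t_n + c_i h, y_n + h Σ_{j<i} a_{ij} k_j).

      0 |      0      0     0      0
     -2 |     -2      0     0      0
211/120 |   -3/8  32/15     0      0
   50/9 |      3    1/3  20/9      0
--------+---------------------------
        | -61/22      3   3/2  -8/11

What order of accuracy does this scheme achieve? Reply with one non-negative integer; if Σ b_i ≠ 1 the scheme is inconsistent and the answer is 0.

1

b = (-61/22, 3, 3/2, -8/11)
c = (0, -2, 211/120, 50/9)
Ac = (0, 0, -64/15, 175/54)
Σ b_i: (-61/22)·1 + 3·1 + 3/2·1 + (-8/11)·1 = 1 ✓
b·c: 3·(-2) + 3/2·211/120 + (-8/11)·50/9 = -58631/7920 ≠ 1/2 ⇒ order 1.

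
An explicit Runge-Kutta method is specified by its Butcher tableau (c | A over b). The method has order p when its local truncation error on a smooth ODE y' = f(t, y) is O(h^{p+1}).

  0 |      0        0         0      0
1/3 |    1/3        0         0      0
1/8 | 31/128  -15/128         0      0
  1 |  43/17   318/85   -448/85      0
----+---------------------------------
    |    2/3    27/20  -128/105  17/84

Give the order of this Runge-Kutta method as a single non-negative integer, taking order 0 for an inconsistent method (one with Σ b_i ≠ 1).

b = (2/3, 27/20, -128/105, 17/84)
c = (0, 1/3, 1/8, 1)
Ac = (0, 0, -5/128, 10/17)
Σ b_i: 2/3·1 + 27/20·1 + (-128/105)·1 + 17/84·1 = 1 ✓
b·c: 27/20·1/3 + (-128/105)·1/8 + 17/84·1 = 1/2 ✓
b·c²: 27/20·1/9 + (-128/105)·1/64 + 17/84·1 = 1/3 ✓
b·Ac: (-128/105)·(-5/128) + 17/84·10/17 = 1/6 ✓
b·c³: 27/20·1/27 + (-128/105)·1/512 + 17/84·1 = 1/4 ✓
b·(c∘Ac): (-128/105)·(-5/1024) + 17/84·10/17 = 1/8 ✓
b·Ac²: (-128/105)·(-5/384) + 17/84·1/3 = 1/12 ✓
b·A²c: 17/84·7/34 = 1/24 ✓; 4 stages ⇒ order 4.

4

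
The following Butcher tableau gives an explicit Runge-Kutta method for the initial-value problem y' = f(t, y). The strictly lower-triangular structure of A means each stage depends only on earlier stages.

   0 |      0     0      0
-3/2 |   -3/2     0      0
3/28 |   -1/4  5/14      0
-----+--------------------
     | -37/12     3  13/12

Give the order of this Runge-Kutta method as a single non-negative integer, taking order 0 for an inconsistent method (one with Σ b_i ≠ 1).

1

b = (-37/12, 3, 13/12)
c = (0, -3/2, 3/28)
Ac = (0, 0, -15/28)
Σ b_i: (-37/12)·1 + 3·1 + 13/12·1 = 1 ✓
b·c: 3·(-3/2) + 13/12·3/28 = -491/112 ≠ 1/2 ⇒ order 1.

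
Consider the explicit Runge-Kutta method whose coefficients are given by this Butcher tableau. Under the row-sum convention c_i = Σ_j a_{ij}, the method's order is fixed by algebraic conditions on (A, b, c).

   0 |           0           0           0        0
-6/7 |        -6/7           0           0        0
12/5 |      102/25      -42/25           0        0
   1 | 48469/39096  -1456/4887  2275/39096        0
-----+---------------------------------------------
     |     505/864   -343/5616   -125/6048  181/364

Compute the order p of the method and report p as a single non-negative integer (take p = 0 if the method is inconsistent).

b = (505/864, -343/5616, -125/6048, 181/364)
c = (0, -6/7, 12/5, 1)
Ac = (0, 0, 36/25, 143/362)
Σ b_i: 505/864·1 + (-343/5616)·1 + (-125/6048)·1 + 181/364·1 = 1 ✓
b·c: (-343/5616)·(-6/7) + (-125/6048)·12/5 + 181/364·1 = 1/2 ✓
b·c²: (-343/5616)·36/49 + (-125/6048)·144/25 + 181/364·1 = 1/3 ✓
b·Ac: (-125/6048)·36/25 + 181/364·143/362 = 1/6 ✓
b·c³: (-343/5616)·(-216/343) + (-125/6048)·1728/125 + 181/364·1 = 1/4 ✓
b·(c∘Ac): (-125/6048)·432/125 + 181/364·143/362 = 1/8 ✓
b·Ac²: (-125/6048)·(-216/175) + 181/364·442/3801 = 1/12 ✓
b·A²c: 181/364·91/1086 = 1/24 ✓; 4 stages ⇒ order 4.

4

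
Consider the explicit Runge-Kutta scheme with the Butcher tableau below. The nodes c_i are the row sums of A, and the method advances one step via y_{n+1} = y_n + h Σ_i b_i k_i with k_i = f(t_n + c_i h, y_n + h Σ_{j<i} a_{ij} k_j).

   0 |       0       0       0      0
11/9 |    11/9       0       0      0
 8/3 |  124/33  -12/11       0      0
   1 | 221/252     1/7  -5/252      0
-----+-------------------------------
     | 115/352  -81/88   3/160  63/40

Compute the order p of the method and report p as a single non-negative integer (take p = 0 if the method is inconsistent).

4

b = (115/352, -81/88, 3/160, 63/40)
c = (0, 11/9, 8/3, 1)
Ac = (0, 0, -4/3, 23/189)
Σ b_i: 115/352·1 + (-81/88)·1 + 3/160·1 + 63/40·1 = 1 ✓
b·c: (-81/88)·11/9 + 3/160·8/3 + 63/40·1 = 1/2 ✓
b·c²: (-81/88)·121/81 + 3/160·64/9 + 63/40·1 = 1/3 ✓
b·Ac: 3/160·(-4/3) + 63/40·23/189 = 1/6 ✓
b·c³: (-81/88)·1331/729 + 3/160·512/27 + 63/40·1 = 1/4 ✓
b·(c∘Ac): 3/160·(-32/9) + 63/40·23/189 = 1/8 ✓
b·Ac²: 3/160·(-44/27) + 63/40·41/567 = 1/12 ✓
b·A²c: 63/40·5/189 = 1/24 ✓; 4 stages ⇒ order 4.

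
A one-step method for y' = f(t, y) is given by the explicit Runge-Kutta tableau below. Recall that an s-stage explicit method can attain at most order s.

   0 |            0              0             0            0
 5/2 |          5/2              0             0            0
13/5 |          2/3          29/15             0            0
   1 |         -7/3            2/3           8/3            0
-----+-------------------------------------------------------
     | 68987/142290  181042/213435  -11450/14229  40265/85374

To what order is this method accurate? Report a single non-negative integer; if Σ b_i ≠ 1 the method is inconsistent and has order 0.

3

b = (68987/142290, 181042/213435, -11450/14229, 40265/85374)
c = (0, 5/2, 13/5, 1)
Ac = (0, 0, 29/6, 43/5)
Σ b_i: 68987/142290·1 + 181042/213435·1 + (-11450/14229)·1 + 40265/85374·1 = 1 ✓
b·c: 181042/213435·5/2 + (-11450/14229)·13/5 + 40265/85374·1 = 1/2 ✓
b·c²: 181042/213435·25/4 + (-11450/14229)·169/25 + 40265/85374·1 = 1/3 ✓
b·Ac: (-11450/14229)·29/6 + 40265/85374·43/5 = 1/6 ✓
b·c³: 181042/213435·125/8 + (-11450/14229)·2197/125 + 40265/85374·1 = -118979/284580 ≠ 1/4 ⇒ order 3.
b·(c∘Ac): (-11450/14229)·377/30 + 40265/85374·43/5 = -517051/85374 ≠ 1/8
b·Ac²: (-11450/14229)·145/12 + 40265/85374·3329/150 = 1904687/2561220 ≠ 1/12
b·A²c: 40265/85374·116/9 = 2335370/384183 ≠ 1/24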